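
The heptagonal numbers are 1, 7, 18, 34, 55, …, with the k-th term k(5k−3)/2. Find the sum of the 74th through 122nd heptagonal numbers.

1193787

Σ i(5i−3)/2 = (5Σi² − 3Σi) / 2 over i = 74..122.
Σi = 7503 − 2701 = 4802 and Σi² = 612745 − 132349 = 480396.
(5·480396 − 3·4802) / 2 = 2387574/2 = 1193787.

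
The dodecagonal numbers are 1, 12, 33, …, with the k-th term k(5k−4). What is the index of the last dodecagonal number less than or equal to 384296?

Solve n(5n−4) ≤ 384296 for integer n.
n = 277 gives 382537 ≤ 384296, while n = 278 gives 385308 > 384296; so the answer is index 277.

277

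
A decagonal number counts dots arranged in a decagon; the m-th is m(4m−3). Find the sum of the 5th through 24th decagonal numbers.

Σ i(4i−3) = 4Σi² − 3Σi over i = 5..24.
Σi = 300 − 10 = 290 and Σi² = 4900 − 30 = 4870.
4·4870 − 3·290 = 18610.

18610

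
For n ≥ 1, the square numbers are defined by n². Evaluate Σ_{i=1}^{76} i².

Σ_{i=1}^{76} i² = 76·77·153/6 = 149226.

149226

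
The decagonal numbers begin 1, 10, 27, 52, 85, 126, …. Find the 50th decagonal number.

The 50th decagonal number is n(4n−3) with n = 50.
50·(4·50 − 3) = 50·197 = 9850.

9850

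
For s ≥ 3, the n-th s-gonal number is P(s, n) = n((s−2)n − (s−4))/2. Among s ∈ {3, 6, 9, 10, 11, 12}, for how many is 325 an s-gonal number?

s = 3: P(3, 25) = 325. ✓
s = 6: P(6, 13) = 325. ✓
s = 9: P(9, 10) = 325. ✓
s = 10: P(10, 9) = 297 and P(10, 10) = 370; 325 is not s-gonal.
s = 11: P(11, 8) = 260 and P(11, 9) = 333; 325 is not s-gonal.
s = 12: P(12, 8) = 288 and P(12, 9) = 369; 325 is not s-gonal.
Hits: s ∈ {3, 6, 9} → 3.

3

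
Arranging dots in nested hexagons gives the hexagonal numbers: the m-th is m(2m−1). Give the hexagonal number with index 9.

153

The 9th hexagonal number is n(2n−1) with n = 9.
9·(2·9 − 1) = 9·17 = 153.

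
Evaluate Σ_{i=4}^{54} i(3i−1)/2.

80172

Σ i(3i−1)/2 = (3Σi² − Σi) / 2 over i = 4..54.
Σi = 1485 − 6 = 1479 and Σi² = 53955 − 14 = 53941.
(3·53941 − 1·1479) / 2 = 160344/2 = 80172.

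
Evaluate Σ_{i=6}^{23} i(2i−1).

8277

Σ i(2i−1) = 2Σi² − Σi over i = 6..23.
Σi = 276 − 15 = 261 and Σi² = 4324 − 55 = 4269.
2·4269 − 1·261 = 8277.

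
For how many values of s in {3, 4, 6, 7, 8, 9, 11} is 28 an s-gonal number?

2

s = 3: P(3, 7) = 28. ✓
s = 4: P(4, 5) = 25 and P(4, 6) = 36; 28 is not s-gonal.
s = 6: P(6, 4) = 28. ✓
s = 7: P(7, 3) = 18 and P(7, 4) = 34; 28 is not s-gonal.
s = 8: P(8, 3) = 21 and P(8, 4) = 40; 28 is not s-gonal.
s = 9: P(9, 3) = 24 and P(9, 4) = 46; 28 is not s-gonal.
s = 11: P(11, 2) = 11 and P(11, 3) = 30; 28 is not s-gonal.
Hits: s ∈ {3, 6} → 2.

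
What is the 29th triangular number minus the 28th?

29

Consecutive triangular numbers differ by n: T_{29} − T_{28} = 29.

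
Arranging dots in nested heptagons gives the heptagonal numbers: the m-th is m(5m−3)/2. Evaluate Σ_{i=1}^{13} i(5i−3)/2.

Σ i(5i−3)/2 = (5Σi² − 3Σi) / 2 over i = 1..13.
Σi = 91 and Σi² = 819.
(5·819 − 3·91) / 2 = 3822/2 = 1911.

1911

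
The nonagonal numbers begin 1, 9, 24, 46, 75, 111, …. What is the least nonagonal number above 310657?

Solve n(7n−5)/2 > 310657 for integer n.
The largest n with value ≤ 310657 is 298 (since 310069 ≤ 310657 < 312156), so the first above is n = 299, value 312156.

312156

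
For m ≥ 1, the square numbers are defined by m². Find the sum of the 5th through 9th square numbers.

Σ_{i=5}^{9} i² = 285 − 30 = 255.

255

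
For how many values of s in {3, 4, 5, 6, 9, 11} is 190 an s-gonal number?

s = 3: P(3, 19) = 190. ✓
s = 4: P(4, 13) = 169 and P(4, 14) = 196; 190 is not s-gonal.
s = 5: P(5, 11) = 176 and P(5, 12) = 210; 190 is not s-gonal.
s = 6: P(6, 10) = 190. ✓
s = 9: P(9, 7) = 154 and P(9, 8) = 204; 190 is not s-gonal.
s = 11: P(11, 6) = 141 and P(11, 7) = 196; 190 is not s-gonal.
Hits: s ∈ {3, 6} → 2.

2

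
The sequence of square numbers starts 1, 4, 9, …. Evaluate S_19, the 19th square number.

The 19th square number is n² with n = 19.
19² = 361.

361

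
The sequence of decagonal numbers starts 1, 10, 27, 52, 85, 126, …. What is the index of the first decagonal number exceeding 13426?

Solve n(4n−3) > 13426 for integer n.
The largest n with value ≤ 13426 is 58 (since 13282 ≤ 13426 < 13747), so the first above is n = 59, value 13747.

59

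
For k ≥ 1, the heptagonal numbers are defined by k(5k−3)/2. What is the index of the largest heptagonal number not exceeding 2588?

Solve n(5n−3)/2 ≤ 2588 for integer n.
n = 32 gives 2512 ≤ 2588, while n = 33 gives 2673 > 2588; so the answer is index 32.

32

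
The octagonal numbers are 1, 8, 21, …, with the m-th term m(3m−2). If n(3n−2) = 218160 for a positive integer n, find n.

270

Set n(3n−2) = 218160, giving 3n² − 2n − 218160 = 0.
So n = (2 + 1618) / 6 = 1620/6 = 270.
Check: 270·(3·270 − 2) = 218160. ✓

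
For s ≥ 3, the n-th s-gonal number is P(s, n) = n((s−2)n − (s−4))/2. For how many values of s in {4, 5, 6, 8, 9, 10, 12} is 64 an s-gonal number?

s = 4: P(4, 8) = 64. ✓
s = 5: P(5, 6) = 51 and P(5, 7) = 70; 64 is not s-gonal.
s = 6: P(6, 5) = 45 and P(6, 6) = 66; 64 is not s-gonal.
s = 8: P(8, 4) = 40 and P(8, 5) = 65; 64 is not s-gonal.
s = 9: P(9, 4) = 46 and P(9, 5) = 75; 64 is not s-gonal.
s = 10: P(10, 4) = 52 and P(10, 5) = 85; 64 is not s-gonal.
s = 12: P(12, 4) = 64. ✓
Hits: s ∈ {4, 12} → 2.

2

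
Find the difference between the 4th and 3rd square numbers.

n² − (n−1)² = 2n − 1, so 4² − 3² = 2·4 − 1 = 7.

7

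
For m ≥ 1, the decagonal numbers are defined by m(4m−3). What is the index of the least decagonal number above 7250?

43

Solve n(4n−3) > 7250 for integer n.
The largest n with value ≤ 7250 is 42 (since 6930 ≤ 7250 < 7267), so the first above is n = 43, value 7267.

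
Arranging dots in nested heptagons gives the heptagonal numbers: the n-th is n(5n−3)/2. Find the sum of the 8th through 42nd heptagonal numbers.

62300

Σ i(5i−3)/2 = (5Σi² − 3Σi) / 2 over i = 8..42.
Σi = 903 − 28 = 875 and Σi² = 25585 − 140 = 25445.
(5·25445 − 3·875) / 2 = 124600/2 = 62300.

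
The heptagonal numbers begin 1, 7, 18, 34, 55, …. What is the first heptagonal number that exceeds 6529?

6682

Solve n(5n−3)/2 > 6529 for integer n.
The largest n with value ≤ 6529 is 51 (since 6426 ≤ 6529 < 6682), so the first above is n = 52, value 6682.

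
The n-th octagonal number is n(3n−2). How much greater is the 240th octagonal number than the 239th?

1435

Consecutive octagonal numbers differ by 6n − 5: here 6·240 − 5 = 1435.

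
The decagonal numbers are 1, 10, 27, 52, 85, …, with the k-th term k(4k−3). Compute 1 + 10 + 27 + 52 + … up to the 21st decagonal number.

Σ i(4i−3) = 4Σi² − 3Σi over i = 1..21.
Σi = 231 and Σi² = 3311.
4·3311 − 3·231 = 12551.

12551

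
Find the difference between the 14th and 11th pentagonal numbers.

111

14·(3·14 − 1)/2 = 287 and 11·(3·11 − 1)/2 = 176.
Difference: 287 − 176 = 111.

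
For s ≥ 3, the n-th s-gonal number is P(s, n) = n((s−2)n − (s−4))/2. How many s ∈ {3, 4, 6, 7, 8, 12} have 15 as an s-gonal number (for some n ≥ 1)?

s = 3: P(3, 5) = 15. ✓
s = 4: P(4, 3) = 9 and P(4, 4) = 16; 15 is not s-gonal.
s = 6: P(6, 3) = 15. ✓
s = 7: P(7, 2) = 7 and P(7, 3) = 18; 15 is not s-gonal.
s = 8: P(8, 2) = 8 and P(8, 3) = 21; 15 is not s-gonal.
s = 12: P(12, 2) = 12 and P(12, 3) = 33; 15 is not s-gonal.
Hits: s ∈ {3, 6} → 2.

2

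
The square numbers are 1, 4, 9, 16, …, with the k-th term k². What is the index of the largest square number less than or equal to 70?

8

Solve n² ≤ 70 for integer n.
n = 8 gives 64 ≤ 70, while n = 9 gives 81 > 70; so the answer is index 8.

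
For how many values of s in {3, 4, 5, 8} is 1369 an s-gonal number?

1

s = 3: P(3, 51) = 1326 and P(3, 52) = 1378; 1369 is not s-gonal.
s = 4: P(4, 37) = 1369. ✓
s = 5: P(5, 30) = 1335 and P(5, 31) = 1426; 1369 is not s-gonal.
s = 8: P(8, 21) = 1281 and P(8, 22) = 1408; 1369 is not s-gonal.
Hits: s ∈ {4} → 1.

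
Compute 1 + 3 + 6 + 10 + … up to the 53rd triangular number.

26235

Σ i(i+1)/2 = (Σi² + Σi) / 2 over i = 1..53.
Σi = 1431 and Σi² = 51039.
(1·51039 + 1·1431) / 2 = 52470/2 = 26235.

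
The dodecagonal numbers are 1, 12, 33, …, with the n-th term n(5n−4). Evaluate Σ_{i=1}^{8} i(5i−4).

Σ i(5i−4) = 5Σi² − 4Σi over i = 1..8.
Σi = 36 and Σi² = 204.
5·204 − 4·36 = 876.

876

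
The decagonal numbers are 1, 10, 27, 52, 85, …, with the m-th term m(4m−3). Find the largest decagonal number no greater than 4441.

4257

Solve n(4n−3) ≤ 4441 for integer n.
n = 33 gives 4257 ≤ 4441, while n = 34 gives 4522 > 4441; so the answer is 4257.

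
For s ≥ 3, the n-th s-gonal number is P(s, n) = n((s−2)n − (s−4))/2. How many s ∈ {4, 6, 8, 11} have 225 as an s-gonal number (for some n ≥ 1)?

2

s = 4: P(4, 15) = 225. ✓
s = 6: P(6, 10) = 190 and P(6, 11) = 231; 225 is not s-gonal.
s = 8: P(8, 9) = 225. ✓
s = 11: P(11, 7) = 196 and P(11, 8) = 260; 225 is not s-gonal.
Hits: s ∈ {4, 8} → 2.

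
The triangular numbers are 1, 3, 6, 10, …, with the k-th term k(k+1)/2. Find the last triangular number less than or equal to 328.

Solve n(n+1)/2 ≤ 328 for integer n.
n = 25 gives 325 ≤ 328, while n = 26 gives 351 > 328; so the answer is 325.

325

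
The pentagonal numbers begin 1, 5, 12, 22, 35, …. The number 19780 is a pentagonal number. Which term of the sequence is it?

115

Set n(3n−1)/2 = 19780, giving 3n² − n − 39560 = 0.
So n = (1 + 689) / 6 = 690/6 = 115.
Check: 115·(3·115 − 1)/2 = 19780. ✓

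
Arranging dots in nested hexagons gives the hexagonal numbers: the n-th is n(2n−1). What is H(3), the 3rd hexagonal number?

The 3rd hexagonal number is n(2n−1) with n = 3.
3·(2·3 − 1) = 3·5 = 15.

15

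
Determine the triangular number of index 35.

630

35·36/2 = 1260/2 = 630.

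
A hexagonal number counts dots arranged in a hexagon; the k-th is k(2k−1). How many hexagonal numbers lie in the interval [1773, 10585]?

43

The n-th hexagonal number is n(2n−1).
Smallest index with value ≥ 1773: n = 31 (giving 1891).
Largest index with value ≤ 10585: n = 73 (giving 10585).
Indices 31 through 73: 43 terms.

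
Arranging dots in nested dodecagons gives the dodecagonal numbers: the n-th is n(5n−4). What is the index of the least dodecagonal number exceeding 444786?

299

Solve n(5n−4) > 444786 for integer n.
The largest n with value ≤ 444786 is 298 (since 442828 ≤ 444786 < 445809), so the first above is n = 299, value 445809.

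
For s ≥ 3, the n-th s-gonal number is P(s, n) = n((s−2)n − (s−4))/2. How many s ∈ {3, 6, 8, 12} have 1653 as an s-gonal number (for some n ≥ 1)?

2

s = 3: P(3, 57) = 1653. ✓
s = 6: P(6, 29) = 1653. ✓
s = 8: P(8, 23) = 1541 and P(8, 24) = 1680; 1653 is not s-gonal.
s = 12: P(12, 18) = 1548 and P(12, 19) = 1729; 1653 is not s-gonal.
Hits: s ∈ {3, 6} → 2.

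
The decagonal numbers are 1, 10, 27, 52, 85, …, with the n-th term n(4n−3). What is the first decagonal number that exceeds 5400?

Solve n(4n−3) > 5400 for integer n.
The largest n with value ≤ 5400 is 37 (since 5365 ≤ 5400 < 5662), so the first above is n = 38, value 5662.

5662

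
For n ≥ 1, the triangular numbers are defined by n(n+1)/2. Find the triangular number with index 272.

37128

The 272nd triangular number is n(n+1)/2 with n = 272.
272·273/2 = 74256/2 = 37128.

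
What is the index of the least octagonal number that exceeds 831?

17

Solve n(3n−2) > 831 for integer n.
The largest n with value ≤ 831 is 16 (since 736 ≤ 831 < 833), so the first above is n = 17, value 833.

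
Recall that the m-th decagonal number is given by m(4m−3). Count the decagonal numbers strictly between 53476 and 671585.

294

The n-th decagonal number is n(4n−3).
Smallest index with value > 53476: n = 117 (giving 54405).
Largest index with value < 671585: n = 410 (giving 671170).
Indices 117 through 410: 294 terms.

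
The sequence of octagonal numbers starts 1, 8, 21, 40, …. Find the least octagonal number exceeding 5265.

5461

Solve n(3n−2) > 5265 for integer n.
The largest n with value ≤ 5265 is 42 (since 5208 ≤ 5265 < 5461), so the first above is n = 43, value 5461.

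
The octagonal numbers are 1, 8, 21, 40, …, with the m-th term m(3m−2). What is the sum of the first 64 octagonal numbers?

264160

Σ i(3i−2) = 3Σi² − 2Σi over i = 1..64.
Σi = 2080 and Σi² = 89440.
3·89440 − 2·2080 = 264160.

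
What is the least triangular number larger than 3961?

4005

Solve n(n+1)/2 > 3961 for integer n.
The largest n with value ≤ 3961 is 88 (since 3916 ≤ 3961 < 4005), so the first above is n = 89, value 4005.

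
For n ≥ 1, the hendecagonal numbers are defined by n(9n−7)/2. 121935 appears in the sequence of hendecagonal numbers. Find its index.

Set n(9n−7)/2 = 121935, giving 9n² − 7n − 243870 = 0.
So n = (7 + 2963) / 18 = 2970/18 = 165.
Check: 165·(9·165 − 7)/2 = 121935. ✓

165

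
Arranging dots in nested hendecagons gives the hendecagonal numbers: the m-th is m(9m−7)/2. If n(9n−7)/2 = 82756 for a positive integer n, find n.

Set n(9n−7)/2 = 82756, giving 9n² − 7n − 165512 = 0.
The discriminant is 49 + 72·82756 = 5958481, and √5958481 = 2441.
So n = (7 + 2441) / 18 = 2448/18 = 136.

136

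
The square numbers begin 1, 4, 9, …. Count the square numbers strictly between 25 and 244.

The n-th square number is n².
Smallest index with value > 25: n = 6 (giving 36).
Largest index with value < 244: n = 15 (giving 225).
Indices 6 through 15: 10 terms.

10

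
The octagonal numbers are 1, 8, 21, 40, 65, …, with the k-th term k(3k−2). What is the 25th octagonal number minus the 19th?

780

25·(3·25 − 2) = 1825 and 19·(3·19 − 2) = 1045.
Difference: 1825 − 1045 = 780.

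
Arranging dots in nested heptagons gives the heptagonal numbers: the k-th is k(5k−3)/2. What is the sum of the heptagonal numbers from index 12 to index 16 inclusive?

Σ i(5i−3)/2 = (5Σi² − 3Σi) / 2 over i = 12..16.
Σi = 136 − 66 = 70 and Σi² = 1496 − 506 = 990.
(5·990 − 3·70) / 2 = 4740/2 = 2370.

2370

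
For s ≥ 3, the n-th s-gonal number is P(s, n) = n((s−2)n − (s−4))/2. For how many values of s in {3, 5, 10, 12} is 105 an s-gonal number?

s = 3: P(3, 14) = 105. ✓
s = 5: P(5, 8) = 92 and P(5, 9) = 117; 105 is not s-gonal.
s = 10: P(10, 5) = 85 and P(10, 6) = 126; 105 is not s-gonal.
s = 12: P(12, 5) = 105. ✓
Hits: s ∈ {3, 12} → 2.

2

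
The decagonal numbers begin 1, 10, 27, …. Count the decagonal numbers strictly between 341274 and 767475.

146

The n-th decagonal number is n(4n−3).
Smallest index with value > 341274: n = 293 (giving 342517).
Largest index with value < 767475: n = 438 (giving 766062).
Indices 293 through 438: 146 terms.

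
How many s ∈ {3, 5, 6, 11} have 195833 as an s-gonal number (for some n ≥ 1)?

1

s = 3: P(3, 625) = 195625 and P(3, 626) = 196251; 195833 is not s-gonal.
s = 5: P(5, 361) = 195301 and P(5, 362) = 196385; 195833 is not s-gonal.
s = 6: P(6, 313) = 195625 and P(6, 314) = 196878; 195833 is not s-gonal.
s = 11: P(11, 209) = 195833. ✓
Hits: s ∈ {11} → 1.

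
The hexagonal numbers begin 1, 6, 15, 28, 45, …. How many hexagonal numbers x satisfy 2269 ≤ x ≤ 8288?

31

The n-th hexagonal number is n(2n−1).
Smallest index with value ≥ 2269: n = 34 (giving 2278).
Largest index with value ≤ 8288: n = 64 (giving 8128).
Indices 34 through 64: 31 terms.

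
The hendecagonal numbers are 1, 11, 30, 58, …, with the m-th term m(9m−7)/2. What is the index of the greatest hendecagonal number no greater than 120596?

164

Solve n(9n−7)/2 ≤ 120596 for integer n.
n = 164 gives 120458 ≤ 120596, while n = 165 gives 121935 > 120596; so the answer is index 164.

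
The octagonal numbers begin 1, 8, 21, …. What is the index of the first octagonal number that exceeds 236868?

Solve n(3n−2) > 236868 for integer n.
The largest n with value ≤ 236868 is 281 (since 236321 ≤ 236868 < 238008), so the first above is n = 282, value 238008.

282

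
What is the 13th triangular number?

The 13th triangular number is n(n+1)/2 with n = 13.
13·14/2 = 182/2 = 91.

91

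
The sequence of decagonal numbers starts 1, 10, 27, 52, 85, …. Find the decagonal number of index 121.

The 121st decagonal number is n(4n−3) with n = 121.
121·(4·121 − 3) = 121·481 = 58201.

58201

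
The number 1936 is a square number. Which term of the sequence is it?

44

We need n² = 1936, so n = √1936 = 44.
Check: 44² = 1936. ✓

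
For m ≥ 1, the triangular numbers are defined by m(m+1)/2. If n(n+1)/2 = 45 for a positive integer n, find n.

9

Set n(n+1)/2 = 45, giving n² + n − 90 = 0.
So n = (-1 + 19) / 2 = 18/2 = 9.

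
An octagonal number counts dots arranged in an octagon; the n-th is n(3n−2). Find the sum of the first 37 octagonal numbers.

Σ i(3i−2) = 3Σi² − 2Σi over i = 1..37.
Σi = 703 and Σi² = 17575.
3·17575 − 2·703 = 51319.

51319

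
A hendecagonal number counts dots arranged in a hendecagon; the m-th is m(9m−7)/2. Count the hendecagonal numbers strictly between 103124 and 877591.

The n-th hendecagonal number is n(9n−7)/2.
Smallest index with value > 103124: n = 152 (giving 103436).
Largest index with value < 877591: n = 441 (giving 873621).
Indices 152 through 441: 290 terms.

290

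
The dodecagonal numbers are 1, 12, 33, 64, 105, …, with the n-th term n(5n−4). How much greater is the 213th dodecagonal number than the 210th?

213·(5·213 − 4) = 225993 and 210·(5·210 − 4) = 219660.
Difference: 225993 − 219660 = 6333.

6333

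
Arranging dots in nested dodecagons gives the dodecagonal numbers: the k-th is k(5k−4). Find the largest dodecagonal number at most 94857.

94668

Solve n(5n−4) ≤ 94857 for integer n.
n = 138 gives 94668 ≤ 94857, while n = 139 gives 96049 > 94857; so the answer is 94668.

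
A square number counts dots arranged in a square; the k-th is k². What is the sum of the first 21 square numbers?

3311

Σ_{i=1}^{21} i² = 21·22·43/6 = 3311.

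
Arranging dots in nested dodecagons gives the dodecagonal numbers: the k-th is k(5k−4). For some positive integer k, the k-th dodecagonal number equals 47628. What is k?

98

Set n(5n−4) = 47628, giving 5n² − 4n − 47628 = 0.
The discriminant is 16 + 20·47628 = 952576, and √952576 = 976.
So n = (4 + 976) / 10 = 980/10 = 98.
Check: 98·(5·98 − 4) = 47628. ✓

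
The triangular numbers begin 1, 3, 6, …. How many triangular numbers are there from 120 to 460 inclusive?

The n-th triangular number is n(n+1)/2.
Smallest index with value ≥ 120: n = 15 (giving 120).
Largest index with value ≤ 460: n = 29 (giving 435).
Indices 15 through 29: 15 terms.

15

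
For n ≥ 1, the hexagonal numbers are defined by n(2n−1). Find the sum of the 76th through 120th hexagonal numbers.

875130

Σ i(2i−1) = 2Σi² − Σi over i = 76..120.
Σi = 7260 − 2850 = 4410 and Σi² = 583220 − 143450 = 439770.
2·439770 − 1·4410 = 875130.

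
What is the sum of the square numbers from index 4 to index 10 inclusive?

371

Σ_{i=4}^{10} i² = 385 − 14 = 371.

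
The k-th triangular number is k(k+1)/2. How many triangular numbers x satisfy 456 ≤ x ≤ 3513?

54

The n-th triangular number is n(n+1)/2.
Smallest index with value ≥ 456: n = 30 (giving 465).
Largest index with value ≤ 3513: n = 83 (giving 3486).
Indices 30 through 83: 54 terms.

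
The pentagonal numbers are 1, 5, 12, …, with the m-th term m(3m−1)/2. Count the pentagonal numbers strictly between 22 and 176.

6

The n-th pentagonal number is n(3n−1)/2.
Smallest index with value > 22: n = 5 (giving 35).
Largest index with value < 176: n = 10 (giving 145).
Indices 5 through 10: 6 terms.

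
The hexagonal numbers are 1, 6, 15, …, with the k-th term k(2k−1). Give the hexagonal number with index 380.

288420

The 380th hexagonal number is n(2n−1) with n = 380.
380·(2·380 − 1) = 380·759 = 288420.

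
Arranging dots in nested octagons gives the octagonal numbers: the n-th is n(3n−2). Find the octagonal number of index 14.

560

The 14th octagonal number is n(3n−2) with n = 14.
14·(3·14 − 2) = 14·40 = 560.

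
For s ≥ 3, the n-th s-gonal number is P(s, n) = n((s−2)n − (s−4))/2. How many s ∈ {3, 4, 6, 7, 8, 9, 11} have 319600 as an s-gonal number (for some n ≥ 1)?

s = 3: P(3, 799) = 319600. ✓
s = 4: P(4, 565) = 319225 and P(4, 566) = 320356; 319600 is not s-gonal.
s = 6: P(6, 400) = 319600. ✓
s = 7: P(7, 357) = 318087 and P(7, 358) = 319873; 319600 is not s-gonal.
s = 8: P(8, 326) = 318176 and P(8, 327) = 320133; 319600 is not s-gonal.
s = 9: P(9, 302) = 318459 and P(9, 303) = 320574; 319600 is not s-gonal.
s = 11: P(11, 266) = 317471 and P(11, 267) = 319866; 319600 is not s-gonal.
Hits: s ∈ {3, 6} → 2.

2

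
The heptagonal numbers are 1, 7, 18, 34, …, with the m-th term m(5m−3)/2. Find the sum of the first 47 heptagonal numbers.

Σ i(5i−3)/2 = (5Σi² − 3Σi) / 2 over i = 1..47.
Σi = 1128 and Σi² = 35720.
(5·35720 − 3·1128) / 2 = 175216/2 = 87608.

87608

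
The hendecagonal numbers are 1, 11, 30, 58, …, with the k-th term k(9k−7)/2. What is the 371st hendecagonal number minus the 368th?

371·(9·371 − 7)/2 = 618086 and 368·(9·368 − 7)/2 = 608120.
Difference: 618086 − 608120 = 9966.

9966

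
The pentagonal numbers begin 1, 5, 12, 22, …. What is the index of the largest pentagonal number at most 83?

Solve n(3n−1)/2 ≤ 83 for integer n.
n = 7 gives 70 ≤ 83, while n = 8 gives 92 > 83; so the answer is index 7.

7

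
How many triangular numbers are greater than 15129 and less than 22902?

The n-th triangular number is n(n+1)/2.
Smallest index with value > 15129: n = 174 (giving 15225).
Largest index with value < 22902: n = 213 (giving 22791).
Indices 174 through 213: 40 terms.

40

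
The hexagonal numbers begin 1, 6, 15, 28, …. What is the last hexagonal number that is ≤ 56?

45

Solve n(2n−1) ≤ 56 for integer n.
n = 5 gives 45 ≤ 56, while n = 6 gives 66 > 56; so the answer is 45.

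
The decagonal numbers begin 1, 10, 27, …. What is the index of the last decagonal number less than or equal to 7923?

44

Solve n(4n−3) ≤ 7923 for integer n.
n = 44 gives 7612 ≤ 7923, while n = 45 gives 7965 > 7923; so the answer is index 44.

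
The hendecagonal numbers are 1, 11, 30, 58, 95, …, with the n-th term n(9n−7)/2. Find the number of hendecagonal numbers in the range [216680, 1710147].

397

The n-th hendecagonal number is n(9n−7)/2.
Smallest index with value ≥ 216680: n = 220 (giving 217030).
Largest index with value ≤ 1710147: n = 616 (giving 1705396).
Indices 220 through 616: 397 terms.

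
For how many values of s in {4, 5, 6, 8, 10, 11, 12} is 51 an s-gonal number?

s = 4: P(4, 7) = 49 and P(4, 8) = 64; 51 is not s-gonal.
s = 5: P(5, 6) = 51. ✓
s = 6: P(6, 5) = 45 and P(6, 6) = 66; 51 is not s-gonal.
s = 8: P(8, 4) = 40 and P(8, 5) = 65; 51 is not s-gonal.
s = 10: P(10, 3) = 27 and P(10, 4) = 52; 51 is not s-gonal.
s = 11: P(11, 3) = 30 and P(11, 4) = 58; 51 is not s-gonal.
s = 12: P(12, 3) = 33 and P(12, 4) = 64; 51 is not s-gonal.
Hits: s ∈ {5} → 1.

1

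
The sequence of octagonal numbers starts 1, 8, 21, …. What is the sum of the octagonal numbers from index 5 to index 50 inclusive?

Σ i(3i−2) = 3Σi² − 2Σi over i = 5..50.
Σi = 1275 − 10 = 1265 and Σi² = 42925 − 30 = 42895.
3·42895 − 2·1265 = 126155.

126155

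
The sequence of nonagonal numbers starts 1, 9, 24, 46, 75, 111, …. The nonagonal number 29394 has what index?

Set n(7n−5)/2 = 29394, giving 7n² − 5n − 58788 = 0.
So n = (5 + 1283) / 14 = 1288/14 = 92.

92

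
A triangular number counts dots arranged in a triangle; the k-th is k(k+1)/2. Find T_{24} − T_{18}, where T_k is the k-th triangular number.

24·25/2 = 300 and 18·19/2 = 171.
Difference: 300 − 171 = 129.

129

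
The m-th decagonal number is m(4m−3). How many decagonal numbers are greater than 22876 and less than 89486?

73

The n-th decagonal number is n(4n−3).
Smallest index with value > 22876: n = 77 (giving 23485).
Largest index with value < 89486: n = 149 (giving 88357).
Indices 77 through 149: 73 terms.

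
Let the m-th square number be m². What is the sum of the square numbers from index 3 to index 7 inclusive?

135

Σ_{i=3}^{7} i² = 140 − 5 = 135.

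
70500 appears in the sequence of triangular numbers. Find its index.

Set n(n+1)/2 = 70500, giving n² + n − 141000 = 0.
The discriminant is 1 + 8·70500 = 564001, and √564001 = 751.
So n = (-1 + 751) / 2 = 750/2 = 375.
Check: 375·376/2 = 70500. ✓

375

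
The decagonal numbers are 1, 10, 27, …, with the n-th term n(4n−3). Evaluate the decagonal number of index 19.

The 19th decagonal number is n(4n−3) with n = 19.
19·(4·19 − 3) = 19·73 = 1387.

1387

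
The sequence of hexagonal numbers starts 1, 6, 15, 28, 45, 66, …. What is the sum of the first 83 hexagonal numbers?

Σ i(2i−1) = 2Σi² − Σi over i = 1..83.
Σi = 3486 and Σi² = 194054.
2·194054 − 1·3486 = 384622.

384622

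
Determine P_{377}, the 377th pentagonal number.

377·(3·377 − 1)/2 = 377·1130/2 = 377·565 = 213005.

213005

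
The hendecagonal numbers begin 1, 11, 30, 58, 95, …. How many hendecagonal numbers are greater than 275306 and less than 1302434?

291

The n-th hendecagonal number is n(9n−7)/2.
Smallest index with value > 275306: n = 248 (giving 275900).
Largest index with value < 1302434: n = 538 (giving 1300615).
Indices 248 through 538: 291 terms.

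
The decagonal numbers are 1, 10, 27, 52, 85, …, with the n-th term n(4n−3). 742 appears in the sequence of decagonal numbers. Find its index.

Set n(4n−3) = 742, giving 4n² − 3n − 742 = 0.
The discriminant is 9 + 16·742 = 11881, and √11881 = 109.
So n = (3 + 109) / 8 = 112/8 = 14.

14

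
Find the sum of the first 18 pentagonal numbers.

3078

Σ i(3i−1)/2 = (3Σi² − Σi) / 2 over i = 1..18.
Σi = 171 and Σi² = 2109.
(3·2109 − 1·171) / 2 = 6156/2 = 3078.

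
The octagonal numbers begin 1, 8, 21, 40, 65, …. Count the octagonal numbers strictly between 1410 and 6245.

23

The n-th octagonal number is n(3n−2).
Smallest index with value > 1410: n = 23 (giving 1541).
Largest index with value < 6245: n = 45 (giving 5985).
Indices 23 through 45: 23 terms.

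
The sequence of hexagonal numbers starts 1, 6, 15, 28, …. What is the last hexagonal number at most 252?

Solve n(2n−1) ≤ 252 for integer n.
n = 11 gives 231 ≤ 252, while n = 12 gives 276 > 252; so the answer is 231.

231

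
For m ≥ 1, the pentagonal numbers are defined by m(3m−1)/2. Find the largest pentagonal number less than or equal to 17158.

Solve n(3n−1)/2 ≤ 17158 for integer n.
n = 107 gives 17120 ≤ 17158, while n = 108 gives 17442 > 17158; so the answer is 17120.

17120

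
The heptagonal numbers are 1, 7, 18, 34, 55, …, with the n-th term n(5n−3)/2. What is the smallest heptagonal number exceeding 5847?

Solve n(5n−3)/2 > 5847 for integer n.
The largest n with value ≤ 5847 is 48 (since 5688 ≤ 5847 < 5929), so the first above is n = 49, value 5929.

5929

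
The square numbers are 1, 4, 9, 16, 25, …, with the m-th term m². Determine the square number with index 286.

286² = 81796.

81796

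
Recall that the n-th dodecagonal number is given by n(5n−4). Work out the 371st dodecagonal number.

The 371st dodecagonal number is n(5n−4) with n = 371.
371·(5·371 − 4) = 371·1851 = 686721.

686721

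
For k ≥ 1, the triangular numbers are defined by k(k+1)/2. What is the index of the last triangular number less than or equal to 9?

3

Solve n(n+1)/2 ≤ 9 for integer n.
n = 3 gives 6 ≤ 9, while n = 4 gives 10 > 9; so the answer is index 3.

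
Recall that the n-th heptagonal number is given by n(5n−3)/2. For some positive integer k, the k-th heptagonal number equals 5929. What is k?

Set n(5n−3)/2 = 5929, giving 5n² − 3n − 11858 = 0.
The discriminant is 9 + 40·5929 = 237169, and √237169 = 487.
So n = (3 + 487) / 10 = 490/10 = 49.

49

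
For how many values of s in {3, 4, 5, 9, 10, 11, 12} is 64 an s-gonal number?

2

s = 3: P(3, 10) = 55 and P(3, 11) = 66; 64 is not s-gonal.
s = 4: P(4, 8) = 64. ✓
s = 5: P(5, 6) = 51 and P(5, 7) = 70; 64 is not s-gonal.
s = 9: P(9, 4) = 46 and P(9, 5) = 75; 64 is not s-gonal.
s = 10: P(10, 4) = 52 and P(10, 5) = 85; 64 is not s-gonal.
s = 11: P(11, 4) = 58 and P(11, 5) = 95; 64 is not s-gonal.
s = 12: P(12, 4) = 64. ✓
Hits: s ∈ {4, 12} → 2.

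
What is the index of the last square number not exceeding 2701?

Solve n² ≤ 2701 for integer n.
n = 51 gives 2601 ≤ 2701, while n = 52 gives 2704 > 2701; so the answer is index 51.

51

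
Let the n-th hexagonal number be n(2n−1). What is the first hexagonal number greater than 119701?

Solve n(2n−1) > 119701 for integer n.
The largest n with value ≤ 119701 is 244 (since 118828 ≤ 119701 < 119805), so the first above is n = 245, value 119805.

119805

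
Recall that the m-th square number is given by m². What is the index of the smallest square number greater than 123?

12

Solve n² > 123 for integer n.
The largest n with value ≤ 123 is 11 (since 121 ≤ 123 < 144), so the first above is n = 12, value 144.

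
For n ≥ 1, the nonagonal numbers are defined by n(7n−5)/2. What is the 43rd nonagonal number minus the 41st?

43·(7·43 − 5)/2 = 6364 and 41·(7·41 − 5)/2 = 5781.
Difference: 6364 − 5781 = 583.

583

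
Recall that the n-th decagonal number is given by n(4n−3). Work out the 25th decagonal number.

The 25th decagonal number is n(4n−3) with n = 25.
25·(4·25 − 3) = 25·97 = 2425.

2425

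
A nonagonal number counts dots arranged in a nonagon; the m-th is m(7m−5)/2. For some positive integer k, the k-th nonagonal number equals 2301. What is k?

26

Set n(7n−5)/2 = 2301, giving 7n² − 5n − 4602 = 0.
The discriminant is 25 + 56·2301 = 128881, and √128881 = 359.
So n = (5 + 359) / 14 = 364/14 = 26.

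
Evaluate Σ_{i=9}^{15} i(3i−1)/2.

Σ i(3i−1)/2 = (3Σi² − Σi) / 2 over i = 9..15.
Σi = 120 − 36 = 84 and Σi² = 1240 − 204 = 1036.
(3·1036 − 1·84) / 2 = 3024/2 = 1512.

1512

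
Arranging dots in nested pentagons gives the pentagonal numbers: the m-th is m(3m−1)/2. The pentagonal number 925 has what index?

25

Set n(3n−1)/2 = 925, giving 3n² − n − 1850 = 0.
The discriminant is 1 + 24·925 = 22201, and √22201 = 149.
So n = (1 + 149) / 6 = 150/6 = 25.
Check: 25·(3·25 − 1)/2 = 925. ✓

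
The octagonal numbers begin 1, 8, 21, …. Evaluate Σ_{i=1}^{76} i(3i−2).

Σ i(3i−2) = 3Σi² − 2Σi over i = 1..76.
Σi = 2926 and Σi² = 149226.
3·149226 − 2·2926 = 441826.

441826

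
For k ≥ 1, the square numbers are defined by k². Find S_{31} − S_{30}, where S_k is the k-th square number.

61

n² − (n−1)² = 2n − 1, so 31² − 30² = 2·31 − 1 = 61.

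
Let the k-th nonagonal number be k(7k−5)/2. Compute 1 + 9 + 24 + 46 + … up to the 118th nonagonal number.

1923754

Σ i(7i−5)/2 = (7Σi² − 5Σi) / 2 over i = 1..118.
Σi = 7021 and Σi² = 554659.
(7·554659 − 5·7021) / 2 = 3847508/2 = 1923754.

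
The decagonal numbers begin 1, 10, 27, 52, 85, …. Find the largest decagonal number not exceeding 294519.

Solve n(4n−3) ≤ 294519 for integer n.
n = 271 gives 292951 ≤ 294519, while n = 272 gives 295120 > 294519; so the answer is 292951.

292951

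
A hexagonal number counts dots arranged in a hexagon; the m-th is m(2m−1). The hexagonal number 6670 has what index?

58

Set n(2n−1) = 6670, giving 2n² − n − 6670 = 0.
The discriminant is 1 + 8·6670 = 53361, and √53361 = 231.
So n = (1 + 231) / 4 = 232/4 = 58.
Check: 58·(2·58 − 1) = 6670. ✓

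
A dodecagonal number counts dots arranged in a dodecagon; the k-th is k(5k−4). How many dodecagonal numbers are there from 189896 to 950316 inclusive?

The n-th dodecagonal number is n(5n−4).
Smallest index with value ≥ 189896: n = 196 (giving 191296).
Largest index with value ≤ 950316: n = 436 (giving 948736).
Indices 196 through 436: 241 terms.

241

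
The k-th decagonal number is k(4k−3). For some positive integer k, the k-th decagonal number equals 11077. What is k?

53

Set n(4n−3) = 11077, giving 4n² − 3n − 11077 = 0.
The discriminant is 9 + 16·11077 = 177241, and √177241 = 421.
So n = (3 + 421) / 8 = 424/8 = 53.
Check: 53·(4·53 − 3) = 11077. ✓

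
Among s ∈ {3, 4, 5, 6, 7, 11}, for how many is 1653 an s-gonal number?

2

s = 3: P(3, 57) = 1653. ✓
s = 4: P(4, 40) = 1600 and P(4, 41) = 1681; 1653 is not s-gonal.
s = 5: P(5, 33) = 1617 and P(5, 34) = 1717; 1653 is not s-gonal.
s = 6: P(6, 29) = 1653. ✓
s = 7: P(7, 26) = 1651 and P(7, 27) = 1782; 1653 is not s-gonal.
s = 11: P(11, 19) = 1558 and P(11, 20) = 1730; 1653 is not s-gonal.
Hits: s ∈ {3, 6} → 2.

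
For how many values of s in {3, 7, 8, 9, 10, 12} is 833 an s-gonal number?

s = 3: P(3, 40) = 820 and P(3, 41) = 861; 833 is not s-gonal.
s = 7: P(7, 18) = 783 and P(7, 19) = 874; 833 is not s-gonal.
s = 8: P(8, 17) = 833. ✓
s = 9: P(9, 15) = 750 and P(9, 16) = 856; 833 is not s-gonal.
s = 10: P(10, 14) = 742 and P(10, 15) = 855; 833 is not s-gonal.
s = 12: P(12, 13) = 793 and P(12, 14) = 924; 833 is not s-gonal.
Hits: s ∈ {8} → 1.

1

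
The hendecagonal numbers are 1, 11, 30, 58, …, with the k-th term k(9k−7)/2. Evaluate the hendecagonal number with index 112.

The 112th hendecagonal number is n(9n−7)/2 with n = 112.
112·(9·112 − 7)/2 = 112·1001/2 = 56056.

56056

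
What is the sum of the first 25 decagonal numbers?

Σ i(4i−3) = 4Σi² − 3Σi over i = 1..25.
Σi = 325 and Σi² = 5525.
4·5525 − 3·325 = 21125.

21125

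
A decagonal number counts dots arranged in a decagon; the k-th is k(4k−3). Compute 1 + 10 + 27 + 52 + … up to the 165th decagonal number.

6002975

Σ i(4i−3) = 4Σi² − 3Σi over i = 1..165.
Σi = 13695 and Σi² = 1511015.
4·1511015 − 3·13695 = 6002975.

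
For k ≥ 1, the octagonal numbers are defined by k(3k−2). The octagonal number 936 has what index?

18

Set n(3n−2) = 936, giving 3n² − 2n − 936 = 0.
So n = (2 + 106) / 6 = 108/6 = 18.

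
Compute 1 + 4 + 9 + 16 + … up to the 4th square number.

Σ_{i=1}^{4} i² = 4·5·9/6 = 30.

30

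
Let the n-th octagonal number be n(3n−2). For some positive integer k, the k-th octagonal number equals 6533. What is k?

47

Set n(3n−2) = 6533, giving 3n² − 2n − 6533 = 0.
The discriminant is 4 + 12·6533 = 78400, and √78400 = 280.
So n = (2 + 280) / 6 = 282/6 = 47.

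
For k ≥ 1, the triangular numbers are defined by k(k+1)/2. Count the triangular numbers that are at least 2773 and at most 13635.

The n-th triangular number is n(n+1)/2.
Smallest index with value ≥ 2773: n = 74 (giving 2775).
Largest index with value ≤ 13635: n = 164 (giving 13530).
Indices 74 through 164: 91 terms.

91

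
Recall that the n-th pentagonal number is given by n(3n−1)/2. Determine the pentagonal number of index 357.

190995

The 357th pentagonal number is n(3n−1)/2 with n = 357.
357·(3·357 − 1)/2 = 357·1070/2 = 357·535 = 190995.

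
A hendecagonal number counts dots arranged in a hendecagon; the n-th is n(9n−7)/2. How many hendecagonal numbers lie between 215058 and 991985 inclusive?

251

The n-th hendecagonal number is n(9n−7)/2.
Smallest index with value ≥ 215058: n = 219 (giving 215058).
Largest index with value ≤ 991985: n = 469 (giving 988183).
Indices 219 through 469: 251 terms.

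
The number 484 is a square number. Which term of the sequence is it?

22

We need n² = 484, so n = √484 = 22.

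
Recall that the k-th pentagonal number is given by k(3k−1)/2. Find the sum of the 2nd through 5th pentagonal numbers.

Σ i(3i−1)/2 = (3Σi² − Σi) / 2 over i = 2..5.
Σi = 15 − 1 = 14 and Σi² = 55 − 1 = 54.
(3·54 − 1·14) / 2 = 148/2 = 74.

74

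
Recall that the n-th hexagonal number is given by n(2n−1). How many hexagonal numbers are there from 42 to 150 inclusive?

4

The n-th hexagonal number is n(2n−1).
Smallest index with value ≥ 42: n = 5 (giving 45).
Largest index with value ≤ 150: n = 8 (giving 120).
Indices 5 through 8: 4 terms.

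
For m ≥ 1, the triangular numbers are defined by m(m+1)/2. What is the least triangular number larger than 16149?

Solve n(n+1)/2 > 16149 for integer n.
The largest n with value ≤ 16149 is 179 (since 16110 ≤ 16149 < 16290), so the first above is n = 180, value 16290.

16290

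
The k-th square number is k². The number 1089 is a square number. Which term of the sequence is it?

We need n² = 1089, so n = √1089 = 33.

33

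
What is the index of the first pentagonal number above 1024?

Solve n(3n−1)/2 > 1024 for integer n.
The largest n with value ≤ 1024 is 26 (since 1001 ≤ 1024 < 1080), so the first above is n = 27, value 1080.

27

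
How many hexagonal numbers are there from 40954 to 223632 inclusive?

191

The n-th hexagonal number is n(2n−1).
Smallest index with value ≥ 40954: n = 144 (giving 41328).
Largest index with value ≤ 223632: n = 334 (giving 222778).
Indices 144 through 334: 191 terms.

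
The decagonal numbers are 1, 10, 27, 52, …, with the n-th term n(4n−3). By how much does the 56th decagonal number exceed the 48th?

56·(4·56 − 3) = 12376 and 48·(4·48 − 3) = 9072.
Difference: 12376 − 9072 = 3304.

3304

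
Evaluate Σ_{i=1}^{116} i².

527046

Σ_{i=1}^{116} i² = 116·117·233/6 = 527046.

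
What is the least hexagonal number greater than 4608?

4753

Solve n(2n−1) > 4608 for integer n.
The largest n with value ≤ 4608 is 48 (since 4560 ≤ 4608 < 4753), so the first above is n = 49, value 4753.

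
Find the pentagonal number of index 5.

35

The 5th pentagonal number is n(3n−1)/2 with n = 5.
5·(3·5 − 1)/2 = 5·14/2 = 5·7 = 35.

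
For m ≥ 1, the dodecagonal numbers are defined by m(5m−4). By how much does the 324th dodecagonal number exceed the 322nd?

6452

324·(5·324 − 4) = 523584 and 322·(5·322 − 4) = 517132.
Difference: 523584 − 517132 = 6452.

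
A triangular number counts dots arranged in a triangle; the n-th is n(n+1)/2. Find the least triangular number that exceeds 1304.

Solve n(n+1)/2 > 1304 for integer n.
The largest n with value ≤ 1304 is 50 (since 1275 ≤ 1304 < 1326), so the first above is n = 51, value 1326.

1326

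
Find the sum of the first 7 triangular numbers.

84

Σ i(i+1)/2 = (Σi² + Σi) / 2 over i = 1..7.
Σi = 28 and Σi² = 140.
(1·140 + 1·28) / 2 = 168/2 = 84.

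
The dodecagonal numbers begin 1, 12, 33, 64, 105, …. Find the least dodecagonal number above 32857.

33292

Solve n(5n−4) > 32857 for integer n.
The largest n with value ≤ 32857 is 81 (since 32481 ≤ 32857 < 33292), so the first above is n = 82, value 33292.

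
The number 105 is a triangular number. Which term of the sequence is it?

14

Set n(n+1)/2 = 105, giving n² + n − 210 = 0.
So n = (-1 + 29) / 2 = 28/2 = 14.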